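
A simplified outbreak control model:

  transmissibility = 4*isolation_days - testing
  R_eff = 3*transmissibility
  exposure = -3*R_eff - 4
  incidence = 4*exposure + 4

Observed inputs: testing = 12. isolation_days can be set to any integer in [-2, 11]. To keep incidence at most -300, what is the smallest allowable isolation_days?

isolation_days = 5

Substituting into the transmissibility equation gives transmissibility = 4*isolation_days - 12.
So R_eff = 12*isolation_days - 36.
Substituting into the exposure equation gives exposure = -36*isolation_days + 104.
Substituting into the incidence equation gives incidence = -144*isolation_days + 420.
Require -144*isolation_days + 420 ≤ -300, so isolation_days ≥ 5.
The smallest integer in [-2, 11] satisfying this is 5.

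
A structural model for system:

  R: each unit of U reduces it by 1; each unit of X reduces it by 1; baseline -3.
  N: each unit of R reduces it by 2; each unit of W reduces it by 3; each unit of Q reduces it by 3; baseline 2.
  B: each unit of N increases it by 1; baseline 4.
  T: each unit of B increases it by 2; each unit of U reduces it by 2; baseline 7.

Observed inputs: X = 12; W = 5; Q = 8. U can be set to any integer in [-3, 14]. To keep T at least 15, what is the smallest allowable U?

Substituting into the R equation gives R = -U - 15.
This gives N = 2*U - 7.
B becomes 2*U - 3.
So T = 2*U + 1.
Require 2*U + 1 ≥ 15, so U ≥ 7.
The smallest integer in [-3, 14] satisfying this is 7.

U = 7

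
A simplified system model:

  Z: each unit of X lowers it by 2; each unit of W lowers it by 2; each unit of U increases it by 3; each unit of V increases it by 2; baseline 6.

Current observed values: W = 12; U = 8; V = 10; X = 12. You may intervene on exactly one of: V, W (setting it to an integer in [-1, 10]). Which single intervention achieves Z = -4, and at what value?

Intervening on V: with other inputs at their observed values, Z = 2*V - 18. Solving for -4 gives V = 7, within [-1, 10].
Intervening on W: Z = -2*W + 26. Reaching -4 requires W = 15, outside [-1, 10].

set V = 7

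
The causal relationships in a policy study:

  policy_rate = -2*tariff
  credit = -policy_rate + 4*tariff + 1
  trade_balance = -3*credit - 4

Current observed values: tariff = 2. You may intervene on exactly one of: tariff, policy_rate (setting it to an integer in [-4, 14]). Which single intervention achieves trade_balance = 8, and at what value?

set policy_rate = 13

Intervening on tariff: trade_balance = -18*tariff - 7. Reaching 8 requires tariff = -5/6, not an integer.
Intervening on policy_rate: with other inputs at their observed values, trade_balance = 3*policy_rate - 31. Solving for 8 gives policy_rate = 13, within [-4, 14].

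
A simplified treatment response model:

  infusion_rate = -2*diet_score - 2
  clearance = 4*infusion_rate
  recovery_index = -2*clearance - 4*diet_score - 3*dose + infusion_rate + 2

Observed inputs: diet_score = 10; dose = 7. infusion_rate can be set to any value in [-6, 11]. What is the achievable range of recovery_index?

Intervening on infusion_rate fixes its value directly, overriding its dependence on diet_score.
Substituting into the recovery_index equation gives recovery_index = -7*infusion_rate - 59.
Linear in infusion_rate, so extremes are at the endpoints: infusion_rate = -6 gives recovery_index = -17; infusion_rate = 11 gives recovery_index = -136.

-136 to -17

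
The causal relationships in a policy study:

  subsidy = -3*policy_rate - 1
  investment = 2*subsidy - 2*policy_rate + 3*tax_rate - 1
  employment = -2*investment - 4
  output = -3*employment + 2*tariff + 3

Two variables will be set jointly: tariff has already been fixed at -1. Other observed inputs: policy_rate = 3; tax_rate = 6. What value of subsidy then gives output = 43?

With tariff held at -1:
Intervening on subsidy fixes its value directly, overriding its dependence on policy_rate.
Substituting into the investment equation gives investment = 2*subsidy + 11.
So employment = -4*subsidy - 26.
Substituting into the output equation gives output = 12*subsidy + 79.
Solve 12*subsidy + 79 = 43: subsidy = (43 - 79) / 12 = -3.

subsidy = -3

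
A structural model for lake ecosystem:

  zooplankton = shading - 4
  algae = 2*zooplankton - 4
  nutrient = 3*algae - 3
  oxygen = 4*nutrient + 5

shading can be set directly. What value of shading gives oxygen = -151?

Substituting into the algae equation gives algae = 2*shading - 12.
This gives nutrient = 6*shading - 39.
So oxygen = 24*shading - 151.
Solve 24*shading - 151 = -151: shading = (-151 + 151) / 24 = 0.

shading = 0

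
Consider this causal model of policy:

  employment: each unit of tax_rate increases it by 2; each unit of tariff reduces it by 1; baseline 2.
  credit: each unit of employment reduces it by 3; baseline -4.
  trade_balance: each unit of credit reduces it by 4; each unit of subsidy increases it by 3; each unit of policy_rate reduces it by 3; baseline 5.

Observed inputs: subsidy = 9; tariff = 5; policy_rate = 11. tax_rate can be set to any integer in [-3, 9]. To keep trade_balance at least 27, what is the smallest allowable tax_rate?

tax_rate = 2

Substituting into the employment equation gives employment = 2*tax_rate - 3.
Substituting into the credit equation gives credit = -6*tax_rate + 5.
trade_balance becomes 24*tax_rate - 21.
Require 24*tax_rate - 21 ≥ 27, so tax_rate ≥ 2.
The smallest integer in [-3, 9] satisfying this is 2.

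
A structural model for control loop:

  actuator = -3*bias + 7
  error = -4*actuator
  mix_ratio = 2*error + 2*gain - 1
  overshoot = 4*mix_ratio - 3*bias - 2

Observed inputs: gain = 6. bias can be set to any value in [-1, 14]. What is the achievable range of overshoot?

Substituting into the error equation gives error = 12*bias - 28.
Substituting into the mix_ratio equation gives mix_ratio = 24*bias - 45.
This gives overshoot = 93*bias - 182.
Linear in bias, so extremes are at the endpoints: bias = -1 gives overshoot = -275; bias = 14 gives overshoot = 1120.

-275 to 1120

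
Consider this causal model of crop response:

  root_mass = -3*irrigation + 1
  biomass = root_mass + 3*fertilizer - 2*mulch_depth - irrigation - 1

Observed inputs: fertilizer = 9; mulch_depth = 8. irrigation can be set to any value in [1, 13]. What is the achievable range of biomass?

-41 to 7

Substituting into the biomass equation gives biomass = -4*irrigation + 11.
Linear in irrigation, so extremes are at the endpoints: irrigation = 1 gives biomass = 7; irrigation = 13 gives biomass = -41.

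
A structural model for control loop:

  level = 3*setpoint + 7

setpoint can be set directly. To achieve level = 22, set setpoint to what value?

setpoint = 5

Solve 3*setpoint + 7 = 22: setpoint = (22 - 7) / 3 = 5.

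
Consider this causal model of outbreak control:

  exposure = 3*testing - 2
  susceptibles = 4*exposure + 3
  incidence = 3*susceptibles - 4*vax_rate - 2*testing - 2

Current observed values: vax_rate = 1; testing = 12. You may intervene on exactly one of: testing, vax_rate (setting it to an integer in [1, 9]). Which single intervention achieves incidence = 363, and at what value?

Intervening on testing: incidence = 34*testing - 21. Reaching 363 requires testing = 192/17, not an integer.
Intervening on vax_rate: with other inputs at their observed values, incidence = -4*vax_rate + 391. Solving for 363 gives vax_rate = 7, within [1, 9].

set vax_rate = 7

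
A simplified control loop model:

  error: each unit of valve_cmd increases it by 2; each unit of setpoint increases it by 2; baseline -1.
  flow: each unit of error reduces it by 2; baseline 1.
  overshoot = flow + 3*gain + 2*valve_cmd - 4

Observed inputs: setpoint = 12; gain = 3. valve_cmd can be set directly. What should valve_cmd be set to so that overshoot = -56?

valve_cmd = 8

Substituting into the error equation gives error = 2*valve_cmd + 23.
So flow = -4*valve_cmd - 45.
This gives overshoot = -2*valve_cmd - 40.
Solve -2*valve_cmd - 40 = -56: valve_cmd = (-56 + 40) / -2 = 8.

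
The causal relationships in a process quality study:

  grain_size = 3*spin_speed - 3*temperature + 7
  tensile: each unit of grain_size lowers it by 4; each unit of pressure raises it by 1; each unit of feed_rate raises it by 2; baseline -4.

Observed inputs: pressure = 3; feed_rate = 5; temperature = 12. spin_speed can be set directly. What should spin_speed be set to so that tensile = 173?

Substituting into the grain_size equation gives grain_size = 3*spin_speed - 29.
Substituting into the tensile equation gives tensile = -12*spin_speed + 125.
Solve -12*spin_speed + 125 = 173: spin_speed = (173 - 125) / -12 = -4.

spin_speed = -4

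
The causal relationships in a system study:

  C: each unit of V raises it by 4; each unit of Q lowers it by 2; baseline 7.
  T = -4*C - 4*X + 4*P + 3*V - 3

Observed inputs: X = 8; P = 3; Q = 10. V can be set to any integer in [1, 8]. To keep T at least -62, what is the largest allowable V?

V = 7

Substituting into the C equation gives C = 4*V - 13.
This gives T = -13*V + 29.
Require -13*V + 29 ≥ -62, so V ≤ 7.
The largest integer in [1, 8] satisfying this is 7.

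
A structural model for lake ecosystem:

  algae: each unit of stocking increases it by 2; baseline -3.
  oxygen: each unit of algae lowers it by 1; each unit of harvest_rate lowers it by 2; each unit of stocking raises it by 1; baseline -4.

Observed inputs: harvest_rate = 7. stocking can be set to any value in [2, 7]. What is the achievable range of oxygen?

Substituting into the oxygen equation gives oxygen = -stocking - 15.
Linear in stocking, so extremes are at the endpoints: stocking = 2 gives oxygen = -17; stocking = 7 gives oxygen = -22.

-22 to -17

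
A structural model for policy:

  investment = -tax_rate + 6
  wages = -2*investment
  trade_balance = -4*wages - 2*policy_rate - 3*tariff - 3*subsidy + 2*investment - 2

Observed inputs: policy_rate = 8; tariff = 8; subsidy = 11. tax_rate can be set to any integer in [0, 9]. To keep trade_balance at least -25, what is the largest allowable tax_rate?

Substituting into the wages equation gives wages = 2*tax_rate - 12.
Substituting into the trade_balance equation gives trade_balance = -10*tax_rate - 15.
Require -10*tax_rate - 15 ≥ -25, so tax_rate ≤ 1.
The largest integer in [0, 9] satisfying this is 1.

tax_rate = 1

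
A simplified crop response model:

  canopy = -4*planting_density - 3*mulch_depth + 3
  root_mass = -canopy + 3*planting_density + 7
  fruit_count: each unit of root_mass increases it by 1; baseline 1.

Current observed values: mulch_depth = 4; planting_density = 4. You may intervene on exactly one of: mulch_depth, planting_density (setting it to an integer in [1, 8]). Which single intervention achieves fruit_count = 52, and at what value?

set planting_density = 5

Intervening on mulch_depth: fruit_count = 3*mulch_depth + 33. Reaching 52 requires mulch_depth = 19/3, not an integer.
Intervening on planting_density: with other inputs at their observed values, fruit_count = 7*planting_density + 17. Solving for 52 gives planting_density = 5, within [1, 8].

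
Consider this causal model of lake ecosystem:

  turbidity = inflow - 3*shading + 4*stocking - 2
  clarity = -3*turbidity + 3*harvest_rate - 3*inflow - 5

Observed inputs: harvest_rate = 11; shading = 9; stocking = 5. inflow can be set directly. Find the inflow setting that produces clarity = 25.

Substituting into the turbidity equation gives turbidity = inflow - 9.
clarity becomes -6*inflow + 55.
Solve -6*inflow + 55 = 25: inflow = (25 - 55) / -6 = 5.

inflow = 5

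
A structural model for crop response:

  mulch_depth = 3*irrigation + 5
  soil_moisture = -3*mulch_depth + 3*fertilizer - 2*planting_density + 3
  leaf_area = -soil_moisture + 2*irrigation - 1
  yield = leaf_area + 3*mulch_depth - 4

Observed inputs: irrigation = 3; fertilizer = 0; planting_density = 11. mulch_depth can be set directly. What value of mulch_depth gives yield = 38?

Intervening on mulch_depth fixes its value directly, overriding its dependence on irrigation.
Substituting into the soil_moisture equation gives soil_moisture = -3*mulch_depth - 19.
Substituting into the leaf_area equation gives leaf_area = 3*mulch_depth + 24.
This gives yield = 6*mulch_depth + 20.
Solve 6*mulch_depth + 20 = 38: mulch_depth = (38 - 20) / 6 = 3.

mulch_depth = 3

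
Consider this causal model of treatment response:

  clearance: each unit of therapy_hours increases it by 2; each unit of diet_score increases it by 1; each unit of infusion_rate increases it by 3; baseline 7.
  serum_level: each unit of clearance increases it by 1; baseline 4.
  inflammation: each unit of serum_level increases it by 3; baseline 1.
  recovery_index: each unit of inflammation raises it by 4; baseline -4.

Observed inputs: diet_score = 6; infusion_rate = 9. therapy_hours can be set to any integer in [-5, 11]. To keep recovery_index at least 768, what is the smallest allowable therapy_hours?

Substituting into the clearance equation gives clearance = 2*therapy_hours + 40.
So serum_level = 2*therapy_hours + 44.
inflammation becomes 6*therapy_hours + 133.
So recovery_index = 24*therapy_hours + 528.
Require 24*therapy_hours + 528 ≥ 768, so therapy_hours ≥ 10.
The smallest integer in [-5, 11] satisfying this is 10.

therapy_hours = 10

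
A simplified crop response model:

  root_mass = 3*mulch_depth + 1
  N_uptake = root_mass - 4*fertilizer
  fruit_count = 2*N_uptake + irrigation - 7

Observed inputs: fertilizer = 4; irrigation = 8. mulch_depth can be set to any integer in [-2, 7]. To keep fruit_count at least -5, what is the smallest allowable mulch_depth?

Substituting into the N_uptake equation gives N_uptake = 3*mulch_depth - 15.
Substituting into the fruit_count equation gives fruit_count = 6*mulch_depth - 29.
Require 6*mulch_depth - 29 ≥ -5, so mulch_depth ≥ 4.
The smallest integer in [-2, 7] satisfying this is 4.

mulch_depth = 4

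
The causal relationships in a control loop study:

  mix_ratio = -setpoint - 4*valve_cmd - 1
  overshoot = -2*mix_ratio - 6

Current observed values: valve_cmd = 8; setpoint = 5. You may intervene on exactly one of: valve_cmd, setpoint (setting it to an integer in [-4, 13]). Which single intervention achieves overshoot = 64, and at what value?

Intervening on valve_cmd: overshoot = 8*valve_cmd + 6. Reaching 64 requires valve_cmd = 29/4, not an integer.
Intervening on setpoint: with other inputs at their observed values, overshoot = 2*setpoint + 60. Solving for 64 gives setpoint = 2, within [-4, 13].

set setpoint = 2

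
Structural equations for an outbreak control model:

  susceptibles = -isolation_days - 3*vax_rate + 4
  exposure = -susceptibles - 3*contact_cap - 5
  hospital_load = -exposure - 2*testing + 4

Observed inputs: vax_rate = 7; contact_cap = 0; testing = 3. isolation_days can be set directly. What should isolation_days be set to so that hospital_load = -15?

isolation_days = 1

Substituting into the susceptibles equation gives susceptibles = -isolation_days - 17.
This gives exposure = isolation_days + 12.
Substituting into the hospital_load equation gives hospital_load = -isolation_days - 14.
Solve -isolation_days - 14 = -15: isolation_days = (-15 + 14) / -1 = 1.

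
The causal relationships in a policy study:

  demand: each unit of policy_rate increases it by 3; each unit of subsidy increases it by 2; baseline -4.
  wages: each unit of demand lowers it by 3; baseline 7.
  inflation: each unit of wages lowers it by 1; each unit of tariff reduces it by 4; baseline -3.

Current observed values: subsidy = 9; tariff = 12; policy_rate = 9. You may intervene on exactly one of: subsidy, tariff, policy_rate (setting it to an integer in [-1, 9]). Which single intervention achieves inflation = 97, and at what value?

set tariff = 4

Intervening on subsidy: inflation = 6*subsidy + 11. Reaching 97 requires subsidy = 43/3, not an integer.
Intervening on tariff: with other inputs at their observed values, inflation = -4*tariff + 113. Solving for 97 gives tariff = 4, within [-1, 9].
Intervening on policy_rate: inflation = 9*policy_rate - 16. Reaching 97 requires policy_rate = 113/9, not an integer.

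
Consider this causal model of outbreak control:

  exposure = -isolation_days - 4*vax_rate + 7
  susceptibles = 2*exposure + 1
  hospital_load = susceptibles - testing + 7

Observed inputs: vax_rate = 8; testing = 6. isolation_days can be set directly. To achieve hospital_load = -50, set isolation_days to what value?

Substituting into the exposure equation gives exposure = -isolation_days - 25.
This gives susceptibles = -2*isolation_days - 49.
Substituting into the hospital_load equation gives hospital_load = -2*isolation_days - 48.
Solve -2*isolation_days - 48 = -50: isolation_days = (-50 + 48) / -2 = 1.

isolation_days = 1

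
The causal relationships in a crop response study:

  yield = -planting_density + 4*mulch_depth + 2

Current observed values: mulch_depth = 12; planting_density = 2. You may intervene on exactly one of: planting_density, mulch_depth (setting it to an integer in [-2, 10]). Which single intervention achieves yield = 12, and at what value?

Intervening on planting_density: yield = -planting_density + 50. Reaching 12 requires planting_density = 38, outside [-2, 10].
Intervening on mulch_depth: with other inputs at their observed values, yield = 4*mulch_depth. Solving for 12 gives mulch_depth = 3, within [-2, 10].

set mulch_depth = 3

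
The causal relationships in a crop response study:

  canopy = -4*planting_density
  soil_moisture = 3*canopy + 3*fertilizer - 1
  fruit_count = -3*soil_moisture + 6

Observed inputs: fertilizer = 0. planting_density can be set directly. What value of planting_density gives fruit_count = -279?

Substituting into the soil_moisture equation gives soil_moisture = -12*planting_density - 1.
Substituting into the fruit_count equation gives fruit_count = 36*planting_density + 9.
Solve 36*planting_density + 9 = -279: planting_density = (-279 - 9) / 36 = -8.

planting_density = -8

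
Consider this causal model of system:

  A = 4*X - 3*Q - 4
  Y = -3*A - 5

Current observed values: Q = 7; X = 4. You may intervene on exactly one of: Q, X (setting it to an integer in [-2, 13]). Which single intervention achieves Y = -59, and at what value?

Intervening on Q: with other inputs at their observed values, Y = 9*Q - 41. Solving for -59 gives Q = -2, within [-2, 13].
Intervening on X: Y = -12*X + 70. Reaching -59 requires X = 43/4, not an integer.

set Q = -2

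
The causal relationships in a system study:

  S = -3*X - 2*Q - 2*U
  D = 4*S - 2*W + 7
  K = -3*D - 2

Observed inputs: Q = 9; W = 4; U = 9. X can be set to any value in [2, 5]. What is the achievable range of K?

Substituting into the S equation gives S = -3*X - 36.
D becomes -12*X - 145.
Substituting into the K equation gives K = 36*X + 433.
Linear in X, so extremes are at the endpoints: X = 2 gives K = 505; X = 5 gives K = 613.

505 to 613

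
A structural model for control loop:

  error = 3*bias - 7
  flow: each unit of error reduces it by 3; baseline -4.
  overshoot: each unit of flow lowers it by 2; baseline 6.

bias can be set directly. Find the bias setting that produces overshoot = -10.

Substituting into the flow equation gives flow = -9*bias + 17.
Substituting into the overshoot equation gives overshoot = 18*bias - 28.
Solve 18*bias - 28 = -10: bias = (-10 + 28) / 18 = 1.

bias = 1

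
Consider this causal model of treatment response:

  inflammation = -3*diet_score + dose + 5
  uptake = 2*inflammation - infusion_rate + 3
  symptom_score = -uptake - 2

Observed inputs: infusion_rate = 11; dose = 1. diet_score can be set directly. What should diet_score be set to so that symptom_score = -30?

Substituting into the inflammation equation gives inflammation = -3*diet_score + 6.
Substituting into the uptake equation gives uptake = -6*diet_score + 4.
So symptom_score = 6*diet_score - 6.
Solve 6*diet_score - 6 = -30: diet_score = (-30 + 6) / 6 = -4.

diet_score = -4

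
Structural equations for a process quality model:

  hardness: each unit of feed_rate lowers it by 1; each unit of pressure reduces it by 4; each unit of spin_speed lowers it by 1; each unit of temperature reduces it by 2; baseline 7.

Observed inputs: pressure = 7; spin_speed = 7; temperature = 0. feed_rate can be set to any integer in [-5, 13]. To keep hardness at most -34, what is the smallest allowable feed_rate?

feed_rate = 6

Substituting into the hardness equation gives hardness = -feed_rate - 28.
Require -feed_rate - 28 ≤ -34, so feed_rate ≥ 6.
The smallest integer in [-5, 13] satisfying this is 6.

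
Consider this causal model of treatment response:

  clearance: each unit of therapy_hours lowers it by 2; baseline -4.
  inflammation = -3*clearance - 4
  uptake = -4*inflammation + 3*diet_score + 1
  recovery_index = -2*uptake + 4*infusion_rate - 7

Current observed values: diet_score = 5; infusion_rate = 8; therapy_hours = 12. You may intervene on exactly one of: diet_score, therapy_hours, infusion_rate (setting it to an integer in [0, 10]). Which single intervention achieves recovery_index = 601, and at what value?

Intervening on diet_score: recovery_index = -6*diet_score + 663. Reaching 601 requires diet_score = 31/3, not an integer.
Intervening on therapy_hours: recovery_index = 48*therapy_hours + 57. Reaching 601 requires therapy_hours = 34/3, not an integer.
Intervening on infusion_rate: with other inputs at their observed values, recovery_index = 4*infusion_rate + 601. Solving for 601 gives infusion_rate = 0, within [0, 10].

set infusion_rate = 0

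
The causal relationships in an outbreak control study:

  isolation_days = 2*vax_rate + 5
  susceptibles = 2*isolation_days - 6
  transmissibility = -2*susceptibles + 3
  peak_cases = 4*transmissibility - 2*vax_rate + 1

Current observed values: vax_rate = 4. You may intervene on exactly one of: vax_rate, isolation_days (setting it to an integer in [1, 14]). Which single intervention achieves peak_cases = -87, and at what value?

set vax_rate = 2

Intervening on vax_rate: with other inputs at their observed values, peak_cases = -34*vax_rate - 19. Solving for -87 gives vax_rate = 2, within [1, 14].
Intervening on isolation_days: peak_cases = -16*isolation_days + 53. Reaching -87 requires isolation_days = 35/4, not an integer.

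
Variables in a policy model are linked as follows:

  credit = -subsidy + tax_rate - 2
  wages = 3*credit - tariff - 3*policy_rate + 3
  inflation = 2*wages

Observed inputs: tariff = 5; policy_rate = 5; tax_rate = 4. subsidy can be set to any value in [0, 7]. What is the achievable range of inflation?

-64 to -22

Substituting into the credit equation gives credit = -subsidy + 2.
wages becomes -3*subsidy - 11.
Substituting into the inflation equation gives inflation = -6*subsidy - 22.
Linear in subsidy, so extremes are at the endpoints: subsidy = 0 gives inflation = -22; subsidy = 7 gives inflation = -64.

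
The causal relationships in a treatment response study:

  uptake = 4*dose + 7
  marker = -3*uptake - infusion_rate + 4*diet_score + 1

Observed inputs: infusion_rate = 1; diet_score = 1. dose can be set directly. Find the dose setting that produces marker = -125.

dose = 9

Substituting into the marker equation gives marker = -12*dose - 17.
Solve -12*dose - 17 = -125: dose = (-125 + 17) / -12 = 9.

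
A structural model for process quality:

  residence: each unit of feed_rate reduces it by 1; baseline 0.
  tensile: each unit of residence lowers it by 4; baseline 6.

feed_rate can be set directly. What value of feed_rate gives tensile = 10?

Substituting into the tensile equation gives tensile = 4*feed_rate + 6.
Solve 4*feed_rate + 6 = 10: feed_rate = (10 - 6) / 4 = 1.

feed_rate = 1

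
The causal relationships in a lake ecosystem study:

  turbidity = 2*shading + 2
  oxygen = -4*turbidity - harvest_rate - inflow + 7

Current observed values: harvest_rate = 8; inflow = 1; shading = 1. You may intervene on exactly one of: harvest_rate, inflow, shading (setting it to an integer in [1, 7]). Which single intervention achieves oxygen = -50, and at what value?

Intervening on harvest_rate: oxygen = -harvest_rate - 10. Reaching -50 requires harvest_rate = 40, outside [1, 7].
Intervening on inflow: oxygen = -inflow - 17. Reaching -50 requires inflow = 33, outside [1, 7].
Intervening on shading: with other inputs at their observed values, oxygen = -8*shading - 10. Solving for -50 gives shading = 5, within [1, 7].

set shading = 5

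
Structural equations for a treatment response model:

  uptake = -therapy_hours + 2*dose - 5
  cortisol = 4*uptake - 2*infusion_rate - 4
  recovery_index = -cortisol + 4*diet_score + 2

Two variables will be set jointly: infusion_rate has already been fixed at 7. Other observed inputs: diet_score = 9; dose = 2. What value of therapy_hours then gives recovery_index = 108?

With infusion_rate held at 7:
Substituting into the uptake equation gives uptake = -therapy_hours - 1.
So cortisol = -4*therapy_hours - 22.
recovery_index becomes 4*therapy_hours + 60.
Solve 4*therapy_hours + 60 = 108: therapy_hours = (108 - 60) / 4 = 12.

therapy_hours = 12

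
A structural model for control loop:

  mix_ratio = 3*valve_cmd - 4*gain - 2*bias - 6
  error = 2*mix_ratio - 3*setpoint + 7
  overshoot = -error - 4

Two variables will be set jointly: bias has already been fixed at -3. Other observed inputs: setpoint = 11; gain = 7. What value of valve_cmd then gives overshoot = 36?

With bias held at -3:
Substituting into the mix_ratio equation gives mix_ratio = 3*valve_cmd - 28.
Substituting into the error equation gives error = 6*valve_cmd - 82.
Substituting into the overshoot equation gives overshoot = -6*valve_cmd + 78.
Solve -6*valve_cmd + 78 = 36: valve_cmd = (36 - 78) / -6 = 7.

valve_cmd = 7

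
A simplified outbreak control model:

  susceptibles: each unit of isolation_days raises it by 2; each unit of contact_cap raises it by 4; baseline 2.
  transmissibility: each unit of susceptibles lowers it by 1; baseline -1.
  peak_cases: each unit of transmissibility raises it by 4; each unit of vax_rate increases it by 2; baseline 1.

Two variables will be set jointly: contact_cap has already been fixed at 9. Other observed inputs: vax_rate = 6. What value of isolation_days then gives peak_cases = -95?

With contact_cap held at 9:
Substituting into the susceptibles equation gives susceptibles = 2*isolation_days + 38.
This gives transmissibility = -2*isolation_days - 39.
This gives peak_cases = -8*isolation_days - 143.
Solve -8*isolation_days - 143 = -95: isolation_days = (-95 + 143) / -8 = -6.

isolation_days = -6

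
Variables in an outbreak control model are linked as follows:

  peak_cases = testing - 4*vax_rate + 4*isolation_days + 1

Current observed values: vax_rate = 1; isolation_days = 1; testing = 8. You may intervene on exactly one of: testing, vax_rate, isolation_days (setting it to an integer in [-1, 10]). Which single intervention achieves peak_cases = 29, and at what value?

Intervening on testing: peak_cases = testing + 1. Reaching 29 requires testing = 28, outside [-1, 10].
Intervening on vax_rate: peak_cases = -4*vax_rate + 13. Reaching 29 requires vax_rate = -4, outside [-1, 10].
Intervening on isolation_days: with other inputs at their observed values, peak_cases = 4*isolation_days + 5. Solving for 29 gives isolation_days = 6, within [-1, 10].

set isolation_days = 6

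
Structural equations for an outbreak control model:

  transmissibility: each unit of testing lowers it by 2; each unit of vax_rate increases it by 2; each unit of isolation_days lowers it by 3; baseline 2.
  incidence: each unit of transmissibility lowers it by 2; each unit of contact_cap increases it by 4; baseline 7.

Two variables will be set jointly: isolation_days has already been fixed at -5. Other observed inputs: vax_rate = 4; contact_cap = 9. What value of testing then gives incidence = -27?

testing = -5

With isolation_days held at -5:
Substituting into the transmissibility equation gives transmissibility = -2*testing + 25.
Substituting into the incidence equation gives incidence = 4*testing - 7.
Solve 4*testing - 7 = -27: testing = (-27 + 7) / 4 = -5.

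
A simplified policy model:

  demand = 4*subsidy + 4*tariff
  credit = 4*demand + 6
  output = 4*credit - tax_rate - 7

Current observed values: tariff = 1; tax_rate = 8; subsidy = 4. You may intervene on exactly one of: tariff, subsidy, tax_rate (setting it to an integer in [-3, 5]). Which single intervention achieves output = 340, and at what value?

Intervening on tariff: output = 64*tariff + 265. Reaching 340 requires tariff = 75/64, not an integer.
Intervening on subsidy: output = 64*subsidy + 73. Reaching 340 requires subsidy = 267/64, not an integer.
Intervening on tax_rate: with other inputs at their observed values, output = -tax_rate + 337. Solving for 340 gives tax_rate = -3, within [-3, 5].

set tax_rate = -3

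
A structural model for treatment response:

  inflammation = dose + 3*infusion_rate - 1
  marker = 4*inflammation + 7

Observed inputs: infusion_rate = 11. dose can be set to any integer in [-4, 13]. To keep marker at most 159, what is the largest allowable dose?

Substituting into the inflammation equation gives inflammation = dose + 32.
So marker = 4*dose + 135.
Require 4*dose + 135 ≤ 159, so dose ≤ 6.
The largest integer in [-4, 13] satisfying this is 6.

dose = 6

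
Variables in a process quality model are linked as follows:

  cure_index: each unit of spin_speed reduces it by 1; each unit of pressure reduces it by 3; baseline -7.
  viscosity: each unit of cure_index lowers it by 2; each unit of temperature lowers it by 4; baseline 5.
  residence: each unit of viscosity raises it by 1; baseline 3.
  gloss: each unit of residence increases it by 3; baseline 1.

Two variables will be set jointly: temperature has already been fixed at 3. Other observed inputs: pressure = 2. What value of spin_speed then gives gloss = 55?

With temperature held at 3:
Substituting into the cure_index equation gives cure_index = -spin_speed - 13.
Substituting into the viscosity equation gives viscosity = 2*spin_speed + 19.
So residence = 2*spin_speed + 22.
Substituting into the gloss equation gives gloss = 6*spin_speed + 67.
Solve 6*spin_speed + 67 = 55: spin_speed = (55 - 67) / 6 = -2.

spin_speed = -2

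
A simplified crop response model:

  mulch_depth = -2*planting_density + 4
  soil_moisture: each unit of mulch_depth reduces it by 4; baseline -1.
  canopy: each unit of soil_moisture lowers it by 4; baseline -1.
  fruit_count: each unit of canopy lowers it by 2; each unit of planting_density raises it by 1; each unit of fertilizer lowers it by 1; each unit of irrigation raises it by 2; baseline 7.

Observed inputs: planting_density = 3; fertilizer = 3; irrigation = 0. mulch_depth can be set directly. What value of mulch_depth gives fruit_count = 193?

mulch_depth = -6

Intervening on mulch_depth fixes its value directly, overriding its dependence on planting_density.
Substituting into the canopy equation gives canopy = 16*mulch_depth + 3.
fruit_count becomes -32*mulch_depth + 1.
Solve -32*mulch_depth + 1 = 193: mulch_depth = (193 - 1) / -32 = -6.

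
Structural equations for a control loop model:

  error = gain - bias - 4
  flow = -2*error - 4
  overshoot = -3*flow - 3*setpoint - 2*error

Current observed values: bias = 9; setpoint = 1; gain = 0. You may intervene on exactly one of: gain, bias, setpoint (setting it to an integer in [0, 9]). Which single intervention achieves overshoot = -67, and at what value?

Intervening on gain: overshoot = 4*gain - 43. Reaching -67 requires gain = -6, outside [0, 9].
Intervening on bias: overshoot = -4*bias - 7. Reaching -67 requires bias = 15, outside [0, 9].
Intervening on setpoint: with other inputs at their observed values, overshoot = -3*setpoint - 40. Solving for -67 gives setpoint = 9, within [0, 9].

set setpoint = 9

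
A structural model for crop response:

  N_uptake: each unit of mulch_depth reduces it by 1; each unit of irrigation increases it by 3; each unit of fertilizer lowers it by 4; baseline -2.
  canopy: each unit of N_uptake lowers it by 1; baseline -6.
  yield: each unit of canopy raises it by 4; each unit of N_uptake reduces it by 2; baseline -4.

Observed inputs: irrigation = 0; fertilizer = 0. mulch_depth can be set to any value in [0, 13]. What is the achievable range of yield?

Substituting into the N_uptake equation gives N_uptake = -mulch_depth - 2.
So canopy = mulch_depth - 4.
This gives yield = 6*mulch_depth - 16.
Linear in mulch_depth, so extremes are at the endpoints: mulch_depth = 0 gives yield = -16; mulch_depth = 13 gives yield = 62.

-16 to 62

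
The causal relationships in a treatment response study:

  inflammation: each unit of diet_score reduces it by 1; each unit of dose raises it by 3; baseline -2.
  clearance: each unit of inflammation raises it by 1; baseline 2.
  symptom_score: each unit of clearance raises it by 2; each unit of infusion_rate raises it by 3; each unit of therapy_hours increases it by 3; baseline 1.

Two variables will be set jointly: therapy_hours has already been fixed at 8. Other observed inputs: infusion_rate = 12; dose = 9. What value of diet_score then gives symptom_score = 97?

diet_score = 9

With therapy_hours held at 8:
Substituting into the inflammation equation gives inflammation = -diet_score + 25.
This gives clearance = -diet_score + 27.
symptom_score becomes -2*diet_score + 115.
Solve -2*diet_score + 115 = 97: diet_score = (97 - 115) / -2 = 9.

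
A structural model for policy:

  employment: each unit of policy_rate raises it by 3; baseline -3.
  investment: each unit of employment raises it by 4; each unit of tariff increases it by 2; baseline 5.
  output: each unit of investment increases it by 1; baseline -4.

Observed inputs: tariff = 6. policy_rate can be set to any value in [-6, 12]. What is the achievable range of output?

Substituting into the investment equation gives investment = 12*policy_rate + 5.
This gives output = 12*policy_rate + 1.
Linear in policy_rate, so extremes are at the endpoints: policy_rate = -6 gives output = -71; policy_rate = 12 gives output = 145.

-71 to 145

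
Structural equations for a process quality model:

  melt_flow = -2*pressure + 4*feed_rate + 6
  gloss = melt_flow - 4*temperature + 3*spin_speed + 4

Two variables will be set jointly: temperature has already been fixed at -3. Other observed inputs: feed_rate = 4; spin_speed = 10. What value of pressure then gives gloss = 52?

pressure = 8

With temperature held at -3:
Substituting into the melt_flow equation gives melt_flow = -2*pressure + 22.
Substituting into the gloss equation gives gloss = -2*pressure + 68.
Solve -2*pressure + 68 = 52: pressure = (52 - 68) / -2 = 8.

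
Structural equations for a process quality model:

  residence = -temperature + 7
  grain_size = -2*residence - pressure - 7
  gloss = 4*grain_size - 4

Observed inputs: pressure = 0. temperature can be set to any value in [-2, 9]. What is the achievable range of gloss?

-104 to -16

Substituting into the grain_size equation gives grain_size = 2*temperature - 21.
So gloss = 8*temperature - 88.
Linear in temperature, so extremes are at the endpoints: temperature = -2 gives gloss = -104; temperature = 9 gives gloss = -16.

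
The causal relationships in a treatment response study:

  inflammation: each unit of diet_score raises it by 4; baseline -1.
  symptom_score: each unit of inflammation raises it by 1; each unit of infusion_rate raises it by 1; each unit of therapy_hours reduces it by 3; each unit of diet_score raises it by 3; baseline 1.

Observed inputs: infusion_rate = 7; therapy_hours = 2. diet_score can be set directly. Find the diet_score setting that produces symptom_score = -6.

Substituting into the symptom_score equation gives symptom_score = 7*diet_score + 1.
Solve 7*diet_score + 1 = -6: diet_score = (-6 - 1) / 7 = -1.

diet_score = -1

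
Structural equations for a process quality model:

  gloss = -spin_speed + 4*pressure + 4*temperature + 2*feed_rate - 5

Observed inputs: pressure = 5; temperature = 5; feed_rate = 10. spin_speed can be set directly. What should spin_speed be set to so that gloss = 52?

spin_speed = 3

Substituting into the gloss equation gives gloss = -spin_speed + 55.
Solve -spin_speed + 55 = 52: spin_speed = (52 - 55) / -1 = 3.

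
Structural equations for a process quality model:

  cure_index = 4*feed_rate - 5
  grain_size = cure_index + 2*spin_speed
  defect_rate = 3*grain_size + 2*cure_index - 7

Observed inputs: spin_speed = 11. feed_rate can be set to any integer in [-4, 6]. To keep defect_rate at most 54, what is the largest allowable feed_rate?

Substituting into the grain_size equation gives grain_size = 4*feed_rate + 17.
This gives defect_rate = 20*feed_rate + 34.
Require 20*feed_rate + 34 ≤ 54, so feed_rate ≤ 1.
The largest integer in [-4, 6] satisfying this is 1.

feed_rate = 1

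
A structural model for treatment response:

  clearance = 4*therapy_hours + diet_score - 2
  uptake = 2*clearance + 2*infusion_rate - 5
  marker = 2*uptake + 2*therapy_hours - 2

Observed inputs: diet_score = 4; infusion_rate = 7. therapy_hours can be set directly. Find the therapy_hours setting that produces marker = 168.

Substituting into the clearance equation gives clearance = 4*therapy_hours + 2.
Substituting into the uptake equation gives uptake = 8*therapy_hours + 13.
This gives marker = 18*therapy_hours + 24.
Solve 18*therapy_hours + 24 = 168: therapy_hours = (168 - 24) / 18 = 8.

therapy_hours = 8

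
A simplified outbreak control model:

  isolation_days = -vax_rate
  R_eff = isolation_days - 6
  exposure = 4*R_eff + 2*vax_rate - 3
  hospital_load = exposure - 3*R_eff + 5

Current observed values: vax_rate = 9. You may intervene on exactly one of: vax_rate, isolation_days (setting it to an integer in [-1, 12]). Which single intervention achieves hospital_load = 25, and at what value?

Intervening on vax_rate: hospital_load = vax_rate - 4. Reaching 25 requires vax_rate = 29, outside [-1, 12].
Intervening on isolation_days: with other inputs at their observed values, hospital_load = isolation_days + 14. Solving for 25 gives isolation_days = 11, within [-1, 12].

set isolation_days = 11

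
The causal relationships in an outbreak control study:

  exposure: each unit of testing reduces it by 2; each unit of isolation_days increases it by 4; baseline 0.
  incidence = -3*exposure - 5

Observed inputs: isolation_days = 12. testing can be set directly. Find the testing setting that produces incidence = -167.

testing = -3

Substituting into the exposure equation gives exposure = -2*testing + 48.
incidence becomes 6*testing - 149.
Solve 6*testing - 149 = -167: testing = (-167 + 149) / 6 = -3.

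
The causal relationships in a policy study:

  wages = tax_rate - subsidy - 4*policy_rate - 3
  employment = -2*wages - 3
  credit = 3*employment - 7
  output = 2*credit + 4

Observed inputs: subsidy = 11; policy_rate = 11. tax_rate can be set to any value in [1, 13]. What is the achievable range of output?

Substituting into the wages equation gives wages = tax_rate - 58.
Substituting into the employment equation gives employment = -2*tax_rate + 113.
This gives credit = -6*tax_rate + 332.
So output = -12*tax_rate + 668.
Linear in tax_rate, so extremes are at the endpoints: tax_rate = 1 gives output = 656; tax_rate = 13 gives output = 512.

512 to 656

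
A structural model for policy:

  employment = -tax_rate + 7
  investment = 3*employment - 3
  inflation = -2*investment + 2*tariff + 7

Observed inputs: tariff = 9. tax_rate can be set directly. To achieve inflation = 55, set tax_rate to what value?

tax_rate = 11

Substituting into the investment equation gives investment = -3*tax_rate + 18.
Substituting into the inflation equation gives inflation = 6*tax_rate - 11.
Solve 6*tax_rate - 11 = 55: tax_rate = (55 + 11) / 6 = 11.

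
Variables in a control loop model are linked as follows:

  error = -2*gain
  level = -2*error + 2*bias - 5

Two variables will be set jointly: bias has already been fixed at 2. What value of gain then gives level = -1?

With bias held at 2:
Substituting into the level equation gives level = 4*gain - 1.
Solve 4*gain - 1 = -1: gain = (-1 + 1) / 4 = 0.

gain = 0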